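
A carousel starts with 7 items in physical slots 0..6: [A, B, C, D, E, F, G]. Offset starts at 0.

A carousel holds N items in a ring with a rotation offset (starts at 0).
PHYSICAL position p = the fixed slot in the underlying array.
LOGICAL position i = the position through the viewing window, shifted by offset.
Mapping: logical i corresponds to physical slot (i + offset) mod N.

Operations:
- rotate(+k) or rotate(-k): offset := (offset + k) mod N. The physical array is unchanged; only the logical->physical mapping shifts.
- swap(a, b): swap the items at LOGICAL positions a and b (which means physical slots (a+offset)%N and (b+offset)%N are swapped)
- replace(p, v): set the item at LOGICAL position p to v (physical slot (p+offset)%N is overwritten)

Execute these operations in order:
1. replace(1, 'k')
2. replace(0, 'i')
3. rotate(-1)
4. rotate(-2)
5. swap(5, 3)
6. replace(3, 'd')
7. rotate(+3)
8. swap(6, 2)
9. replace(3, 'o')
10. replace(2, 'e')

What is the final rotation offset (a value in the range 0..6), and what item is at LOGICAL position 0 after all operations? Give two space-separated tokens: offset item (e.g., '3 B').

After op 1 (replace(1, 'k')): offset=0, physical=[A,k,C,D,E,F,G], logical=[A,k,C,D,E,F,G]
After op 2 (replace(0, 'i')): offset=0, physical=[i,k,C,D,E,F,G], logical=[i,k,C,D,E,F,G]
After op 3 (rotate(-1)): offset=6, physical=[i,k,C,D,E,F,G], logical=[G,i,k,C,D,E,F]
After op 4 (rotate(-2)): offset=4, physical=[i,k,C,D,E,F,G], logical=[E,F,G,i,k,C,D]
After op 5 (swap(5, 3)): offset=4, physical=[C,k,i,D,E,F,G], logical=[E,F,G,C,k,i,D]
After op 6 (replace(3, 'd')): offset=4, physical=[d,k,i,D,E,F,G], logical=[E,F,G,d,k,i,D]
After op 7 (rotate(+3)): offset=0, physical=[d,k,i,D,E,F,G], logical=[d,k,i,D,E,F,G]
After op 8 (swap(6, 2)): offset=0, physical=[d,k,G,D,E,F,i], logical=[d,k,G,D,E,F,i]
After op 9 (replace(3, 'o')): offset=0, physical=[d,k,G,o,E,F,i], logical=[d,k,G,o,E,F,i]
After op 10 (replace(2, 'e')): offset=0, physical=[d,k,e,o,E,F,i], logical=[d,k,e,o,E,F,i]

Answer: 0 d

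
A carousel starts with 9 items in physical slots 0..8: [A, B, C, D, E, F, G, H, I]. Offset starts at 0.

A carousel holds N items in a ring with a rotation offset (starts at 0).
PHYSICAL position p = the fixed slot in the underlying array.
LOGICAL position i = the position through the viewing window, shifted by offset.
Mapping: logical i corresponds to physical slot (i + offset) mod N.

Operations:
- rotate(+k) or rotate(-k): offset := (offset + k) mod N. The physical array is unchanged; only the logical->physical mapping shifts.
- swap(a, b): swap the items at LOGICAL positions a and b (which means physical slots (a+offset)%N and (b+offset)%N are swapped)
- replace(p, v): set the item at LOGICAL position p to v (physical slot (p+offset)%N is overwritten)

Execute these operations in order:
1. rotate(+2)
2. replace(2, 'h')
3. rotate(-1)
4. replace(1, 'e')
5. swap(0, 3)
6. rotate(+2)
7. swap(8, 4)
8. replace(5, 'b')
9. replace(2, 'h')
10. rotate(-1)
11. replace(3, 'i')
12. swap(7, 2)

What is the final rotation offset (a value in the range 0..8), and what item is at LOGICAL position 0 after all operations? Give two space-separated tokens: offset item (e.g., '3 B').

Answer: 2 H

Derivation:
After op 1 (rotate(+2)): offset=2, physical=[A,B,C,D,E,F,G,H,I], logical=[C,D,E,F,G,H,I,A,B]
After op 2 (replace(2, 'h')): offset=2, physical=[A,B,C,D,h,F,G,H,I], logical=[C,D,h,F,G,H,I,A,B]
After op 3 (rotate(-1)): offset=1, physical=[A,B,C,D,h,F,G,H,I], logical=[B,C,D,h,F,G,H,I,A]
After op 4 (replace(1, 'e')): offset=1, physical=[A,B,e,D,h,F,G,H,I], logical=[B,e,D,h,F,G,H,I,A]
After op 5 (swap(0, 3)): offset=1, physical=[A,h,e,D,B,F,G,H,I], logical=[h,e,D,B,F,G,H,I,A]
After op 6 (rotate(+2)): offset=3, physical=[A,h,e,D,B,F,G,H,I], logical=[D,B,F,G,H,I,A,h,e]
After op 7 (swap(8, 4)): offset=3, physical=[A,h,H,D,B,F,G,e,I], logical=[D,B,F,G,e,I,A,h,H]
After op 8 (replace(5, 'b')): offset=3, physical=[A,h,H,D,B,F,G,e,b], logical=[D,B,F,G,e,b,A,h,H]
After op 9 (replace(2, 'h')): offset=3, physical=[A,h,H,D,B,h,G,e,b], logical=[D,B,h,G,e,b,A,h,H]
After op 10 (rotate(-1)): offset=2, physical=[A,h,H,D,B,h,G,e,b], logical=[H,D,B,h,G,e,b,A,h]
After op 11 (replace(3, 'i')): offset=2, physical=[A,h,H,D,B,i,G,e,b], logical=[H,D,B,i,G,e,b,A,h]
After op 12 (swap(7, 2)): offset=2, physical=[B,h,H,D,A,i,G,e,b], logical=[H,D,A,i,G,e,b,B,h]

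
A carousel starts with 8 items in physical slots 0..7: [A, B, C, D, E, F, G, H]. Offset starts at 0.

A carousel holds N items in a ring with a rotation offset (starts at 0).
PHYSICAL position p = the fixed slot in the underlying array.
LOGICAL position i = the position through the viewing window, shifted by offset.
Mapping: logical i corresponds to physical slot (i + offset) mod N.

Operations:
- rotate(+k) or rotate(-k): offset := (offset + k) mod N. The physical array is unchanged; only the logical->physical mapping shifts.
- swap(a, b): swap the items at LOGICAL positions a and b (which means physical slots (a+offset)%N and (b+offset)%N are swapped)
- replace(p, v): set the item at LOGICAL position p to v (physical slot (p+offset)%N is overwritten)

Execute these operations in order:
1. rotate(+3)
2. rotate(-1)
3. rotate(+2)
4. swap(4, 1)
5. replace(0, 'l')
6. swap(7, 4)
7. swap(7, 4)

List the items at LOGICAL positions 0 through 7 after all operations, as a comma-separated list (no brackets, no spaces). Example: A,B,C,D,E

Answer: l,A,G,H,F,B,C,D

Derivation:
After op 1 (rotate(+3)): offset=3, physical=[A,B,C,D,E,F,G,H], logical=[D,E,F,G,H,A,B,C]
After op 2 (rotate(-1)): offset=2, physical=[A,B,C,D,E,F,G,H], logical=[C,D,E,F,G,H,A,B]
After op 3 (rotate(+2)): offset=4, physical=[A,B,C,D,E,F,G,H], logical=[E,F,G,H,A,B,C,D]
After op 4 (swap(4, 1)): offset=4, physical=[F,B,C,D,E,A,G,H], logical=[E,A,G,H,F,B,C,D]
After op 5 (replace(0, 'l')): offset=4, physical=[F,B,C,D,l,A,G,H], logical=[l,A,G,H,F,B,C,D]
After op 6 (swap(7, 4)): offset=4, physical=[D,B,C,F,l,A,G,H], logical=[l,A,G,H,D,B,C,F]
After op 7 (swap(7, 4)): offset=4, physical=[F,B,C,D,l,A,G,H], logical=[l,A,G,H,F,B,C,D]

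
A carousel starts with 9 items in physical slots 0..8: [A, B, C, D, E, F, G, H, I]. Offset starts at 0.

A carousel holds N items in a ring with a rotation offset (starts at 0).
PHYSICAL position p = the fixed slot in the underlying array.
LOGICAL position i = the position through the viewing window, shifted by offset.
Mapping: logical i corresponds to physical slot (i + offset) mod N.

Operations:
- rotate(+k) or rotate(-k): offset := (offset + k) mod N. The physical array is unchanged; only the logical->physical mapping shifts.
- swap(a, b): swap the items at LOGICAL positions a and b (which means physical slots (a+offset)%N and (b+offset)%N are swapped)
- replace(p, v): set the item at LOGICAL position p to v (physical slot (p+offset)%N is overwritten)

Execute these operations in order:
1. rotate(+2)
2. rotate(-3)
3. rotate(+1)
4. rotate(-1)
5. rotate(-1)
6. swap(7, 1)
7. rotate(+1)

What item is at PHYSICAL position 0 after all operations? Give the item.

Answer: A

Derivation:
After op 1 (rotate(+2)): offset=2, physical=[A,B,C,D,E,F,G,H,I], logical=[C,D,E,F,G,H,I,A,B]
After op 2 (rotate(-3)): offset=8, physical=[A,B,C,D,E,F,G,H,I], logical=[I,A,B,C,D,E,F,G,H]
After op 3 (rotate(+1)): offset=0, physical=[A,B,C,D,E,F,G,H,I], logical=[A,B,C,D,E,F,G,H,I]
After op 4 (rotate(-1)): offset=8, physical=[A,B,C,D,E,F,G,H,I], logical=[I,A,B,C,D,E,F,G,H]
After op 5 (rotate(-1)): offset=7, physical=[A,B,C,D,E,F,G,H,I], logical=[H,I,A,B,C,D,E,F,G]
After op 6 (swap(7, 1)): offset=7, physical=[A,B,C,D,E,I,G,H,F], logical=[H,F,A,B,C,D,E,I,G]
After op 7 (rotate(+1)): offset=8, physical=[A,B,C,D,E,I,G,H,F], logical=[F,A,B,C,D,E,I,G,H]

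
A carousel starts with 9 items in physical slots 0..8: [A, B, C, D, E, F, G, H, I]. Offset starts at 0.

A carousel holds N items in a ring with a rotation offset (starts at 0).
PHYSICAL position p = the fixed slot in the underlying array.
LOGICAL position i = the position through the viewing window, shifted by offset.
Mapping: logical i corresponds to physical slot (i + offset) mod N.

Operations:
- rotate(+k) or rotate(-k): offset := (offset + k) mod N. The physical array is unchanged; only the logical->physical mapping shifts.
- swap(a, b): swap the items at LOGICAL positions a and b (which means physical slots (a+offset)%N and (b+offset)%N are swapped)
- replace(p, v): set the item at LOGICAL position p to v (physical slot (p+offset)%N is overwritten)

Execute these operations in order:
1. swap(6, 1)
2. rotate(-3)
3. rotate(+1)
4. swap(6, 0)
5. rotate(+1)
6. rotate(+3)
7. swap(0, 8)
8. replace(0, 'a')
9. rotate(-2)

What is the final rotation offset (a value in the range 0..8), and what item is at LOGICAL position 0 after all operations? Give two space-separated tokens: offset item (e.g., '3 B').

After op 1 (swap(6, 1)): offset=0, physical=[A,G,C,D,E,F,B,H,I], logical=[A,G,C,D,E,F,B,H,I]
After op 2 (rotate(-3)): offset=6, physical=[A,G,C,D,E,F,B,H,I], logical=[B,H,I,A,G,C,D,E,F]
After op 3 (rotate(+1)): offset=7, physical=[A,G,C,D,E,F,B,H,I], logical=[H,I,A,G,C,D,E,F,B]
After op 4 (swap(6, 0)): offset=7, physical=[A,G,C,D,H,F,B,E,I], logical=[E,I,A,G,C,D,H,F,B]
After op 5 (rotate(+1)): offset=8, physical=[A,G,C,D,H,F,B,E,I], logical=[I,A,G,C,D,H,F,B,E]
After op 6 (rotate(+3)): offset=2, physical=[A,G,C,D,H,F,B,E,I], logical=[C,D,H,F,B,E,I,A,G]
After op 7 (swap(0, 8)): offset=2, physical=[A,C,G,D,H,F,B,E,I], logical=[G,D,H,F,B,E,I,A,C]
After op 8 (replace(0, 'a')): offset=2, physical=[A,C,a,D,H,F,B,E,I], logical=[a,D,H,F,B,E,I,A,C]
After op 9 (rotate(-2)): offset=0, physical=[A,C,a,D,H,F,B,E,I], logical=[A,C,a,D,H,F,B,E,I]

Answer: 0 A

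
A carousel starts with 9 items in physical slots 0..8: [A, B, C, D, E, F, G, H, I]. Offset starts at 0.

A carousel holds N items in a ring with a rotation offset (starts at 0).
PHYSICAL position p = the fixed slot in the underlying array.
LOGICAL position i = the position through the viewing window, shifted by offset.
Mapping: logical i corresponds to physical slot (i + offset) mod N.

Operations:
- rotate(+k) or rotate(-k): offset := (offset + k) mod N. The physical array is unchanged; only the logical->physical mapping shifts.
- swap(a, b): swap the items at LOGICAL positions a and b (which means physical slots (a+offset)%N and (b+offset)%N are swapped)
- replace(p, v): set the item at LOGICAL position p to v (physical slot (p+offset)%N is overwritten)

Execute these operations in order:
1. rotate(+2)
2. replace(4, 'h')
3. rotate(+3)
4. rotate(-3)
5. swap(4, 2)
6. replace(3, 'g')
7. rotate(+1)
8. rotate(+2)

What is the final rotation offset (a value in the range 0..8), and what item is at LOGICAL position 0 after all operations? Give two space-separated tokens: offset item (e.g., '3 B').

After op 1 (rotate(+2)): offset=2, physical=[A,B,C,D,E,F,G,H,I], logical=[C,D,E,F,G,H,I,A,B]
After op 2 (replace(4, 'h')): offset=2, physical=[A,B,C,D,E,F,h,H,I], logical=[C,D,E,F,h,H,I,A,B]
After op 3 (rotate(+3)): offset=5, physical=[A,B,C,D,E,F,h,H,I], logical=[F,h,H,I,A,B,C,D,E]
After op 4 (rotate(-3)): offset=2, physical=[A,B,C,D,E,F,h,H,I], logical=[C,D,E,F,h,H,I,A,B]
After op 5 (swap(4, 2)): offset=2, physical=[A,B,C,D,h,F,E,H,I], logical=[C,D,h,F,E,H,I,A,B]
After op 6 (replace(3, 'g')): offset=2, physical=[A,B,C,D,h,g,E,H,I], logical=[C,D,h,g,E,H,I,A,B]
After op 7 (rotate(+1)): offset=3, physical=[A,B,C,D,h,g,E,H,I], logical=[D,h,g,E,H,I,A,B,C]
After op 8 (rotate(+2)): offset=5, physical=[A,B,C,D,h,g,E,H,I], logical=[g,E,H,I,A,B,C,D,h]

Answer: 5 g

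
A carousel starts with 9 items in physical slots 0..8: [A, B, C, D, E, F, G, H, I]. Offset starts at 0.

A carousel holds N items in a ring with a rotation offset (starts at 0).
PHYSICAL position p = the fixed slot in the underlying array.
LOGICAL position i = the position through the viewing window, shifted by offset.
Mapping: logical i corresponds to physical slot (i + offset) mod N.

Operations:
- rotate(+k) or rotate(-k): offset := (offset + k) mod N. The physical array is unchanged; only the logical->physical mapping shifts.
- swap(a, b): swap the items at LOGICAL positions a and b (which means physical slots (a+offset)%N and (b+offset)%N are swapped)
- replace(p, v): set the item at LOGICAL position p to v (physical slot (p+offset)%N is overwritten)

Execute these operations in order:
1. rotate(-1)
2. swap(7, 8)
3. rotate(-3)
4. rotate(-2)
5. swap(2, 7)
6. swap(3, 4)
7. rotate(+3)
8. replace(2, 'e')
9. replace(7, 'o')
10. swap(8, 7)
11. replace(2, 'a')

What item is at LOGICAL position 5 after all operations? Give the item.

After op 1 (rotate(-1)): offset=8, physical=[A,B,C,D,E,F,G,H,I], logical=[I,A,B,C,D,E,F,G,H]
After op 2 (swap(7, 8)): offset=8, physical=[A,B,C,D,E,F,H,G,I], logical=[I,A,B,C,D,E,F,H,G]
After op 3 (rotate(-3)): offset=5, physical=[A,B,C,D,E,F,H,G,I], logical=[F,H,G,I,A,B,C,D,E]
After op 4 (rotate(-2)): offset=3, physical=[A,B,C,D,E,F,H,G,I], logical=[D,E,F,H,G,I,A,B,C]
After op 5 (swap(2, 7)): offset=3, physical=[A,F,C,D,E,B,H,G,I], logical=[D,E,B,H,G,I,A,F,C]
After op 6 (swap(3, 4)): offset=3, physical=[A,F,C,D,E,B,G,H,I], logical=[D,E,B,G,H,I,A,F,C]
After op 7 (rotate(+3)): offset=6, physical=[A,F,C,D,E,B,G,H,I], logical=[G,H,I,A,F,C,D,E,B]
After op 8 (replace(2, 'e')): offset=6, physical=[A,F,C,D,E,B,G,H,e], logical=[G,H,e,A,F,C,D,E,B]
After op 9 (replace(7, 'o')): offset=6, physical=[A,F,C,D,o,B,G,H,e], logical=[G,H,e,A,F,C,D,o,B]
After op 10 (swap(8, 7)): offset=6, physical=[A,F,C,D,B,o,G,H,e], logical=[G,H,e,A,F,C,D,B,o]
After op 11 (replace(2, 'a')): offset=6, physical=[A,F,C,D,B,o,G,H,a], logical=[G,H,a,A,F,C,D,B,o]

Answer: C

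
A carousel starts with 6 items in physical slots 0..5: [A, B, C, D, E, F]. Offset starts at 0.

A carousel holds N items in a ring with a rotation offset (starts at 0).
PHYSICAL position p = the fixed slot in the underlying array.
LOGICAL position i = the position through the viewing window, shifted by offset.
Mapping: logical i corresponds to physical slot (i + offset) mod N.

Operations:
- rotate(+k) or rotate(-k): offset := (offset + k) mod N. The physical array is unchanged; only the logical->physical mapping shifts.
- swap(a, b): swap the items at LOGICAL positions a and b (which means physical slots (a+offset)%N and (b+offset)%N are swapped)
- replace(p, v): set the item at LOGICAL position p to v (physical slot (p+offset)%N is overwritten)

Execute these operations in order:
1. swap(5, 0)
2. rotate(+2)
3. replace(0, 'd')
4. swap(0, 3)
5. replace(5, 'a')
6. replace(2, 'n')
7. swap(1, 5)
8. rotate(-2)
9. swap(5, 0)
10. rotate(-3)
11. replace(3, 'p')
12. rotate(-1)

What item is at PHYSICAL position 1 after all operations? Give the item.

Answer: D

Derivation:
After op 1 (swap(5, 0)): offset=0, physical=[F,B,C,D,E,A], logical=[F,B,C,D,E,A]
After op 2 (rotate(+2)): offset=2, physical=[F,B,C,D,E,A], logical=[C,D,E,A,F,B]
After op 3 (replace(0, 'd')): offset=2, physical=[F,B,d,D,E,A], logical=[d,D,E,A,F,B]
After op 4 (swap(0, 3)): offset=2, physical=[F,B,A,D,E,d], logical=[A,D,E,d,F,B]
After op 5 (replace(5, 'a')): offset=2, physical=[F,a,A,D,E,d], logical=[A,D,E,d,F,a]
After op 6 (replace(2, 'n')): offset=2, physical=[F,a,A,D,n,d], logical=[A,D,n,d,F,a]
After op 7 (swap(1, 5)): offset=2, physical=[F,D,A,a,n,d], logical=[A,a,n,d,F,D]
After op 8 (rotate(-2)): offset=0, physical=[F,D,A,a,n,d], logical=[F,D,A,a,n,d]
After op 9 (swap(5, 0)): offset=0, physical=[d,D,A,a,n,F], logical=[d,D,A,a,n,F]
After op 10 (rotate(-3)): offset=3, physical=[d,D,A,a,n,F], logical=[a,n,F,d,D,A]
After op 11 (replace(3, 'p')): offset=3, physical=[p,D,A,a,n,F], logical=[a,n,F,p,D,A]
After op 12 (rotate(-1)): offset=2, physical=[p,D,A,a,n,F], logical=[A,a,n,F,p,D]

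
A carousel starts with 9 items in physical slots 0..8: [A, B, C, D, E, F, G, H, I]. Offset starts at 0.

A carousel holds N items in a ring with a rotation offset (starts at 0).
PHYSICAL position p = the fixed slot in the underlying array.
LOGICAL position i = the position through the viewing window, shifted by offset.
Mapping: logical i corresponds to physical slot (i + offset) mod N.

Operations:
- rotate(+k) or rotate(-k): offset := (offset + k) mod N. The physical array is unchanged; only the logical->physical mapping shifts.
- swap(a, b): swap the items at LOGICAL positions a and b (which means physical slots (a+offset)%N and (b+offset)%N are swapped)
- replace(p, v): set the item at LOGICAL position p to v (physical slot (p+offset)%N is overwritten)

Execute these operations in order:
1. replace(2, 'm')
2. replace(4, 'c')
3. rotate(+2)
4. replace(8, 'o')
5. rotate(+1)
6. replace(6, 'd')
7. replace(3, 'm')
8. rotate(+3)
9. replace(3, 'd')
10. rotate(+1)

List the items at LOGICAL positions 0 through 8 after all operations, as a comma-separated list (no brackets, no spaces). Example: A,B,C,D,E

After op 1 (replace(2, 'm')): offset=0, physical=[A,B,m,D,E,F,G,H,I], logical=[A,B,m,D,E,F,G,H,I]
After op 2 (replace(4, 'c')): offset=0, physical=[A,B,m,D,c,F,G,H,I], logical=[A,B,m,D,c,F,G,H,I]
After op 3 (rotate(+2)): offset=2, physical=[A,B,m,D,c,F,G,H,I], logical=[m,D,c,F,G,H,I,A,B]
After op 4 (replace(8, 'o')): offset=2, physical=[A,o,m,D,c,F,G,H,I], logical=[m,D,c,F,G,H,I,A,o]
After op 5 (rotate(+1)): offset=3, physical=[A,o,m,D,c,F,G,H,I], logical=[D,c,F,G,H,I,A,o,m]
After op 6 (replace(6, 'd')): offset=3, physical=[d,o,m,D,c,F,G,H,I], logical=[D,c,F,G,H,I,d,o,m]
After op 7 (replace(3, 'm')): offset=3, physical=[d,o,m,D,c,F,m,H,I], logical=[D,c,F,m,H,I,d,o,m]
After op 8 (rotate(+3)): offset=6, physical=[d,o,m,D,c,F,m,H,I], logical=[m,H,I,d,o,m,D,c,F]
After op 9 (replace(3, 'd')): offset=6, physical=[d,o,m,D,c,F,m,H,I], logical=[m,H,I,d,o,m,D,c,F]
After op 10 (rotate(+1)): offset=7, physical=[d,o,m,D,c,F,m,H,I], logical=[H,I,d,o,m,D,c,F,m]

Answer: H,I,d,o,m,D,c,F,m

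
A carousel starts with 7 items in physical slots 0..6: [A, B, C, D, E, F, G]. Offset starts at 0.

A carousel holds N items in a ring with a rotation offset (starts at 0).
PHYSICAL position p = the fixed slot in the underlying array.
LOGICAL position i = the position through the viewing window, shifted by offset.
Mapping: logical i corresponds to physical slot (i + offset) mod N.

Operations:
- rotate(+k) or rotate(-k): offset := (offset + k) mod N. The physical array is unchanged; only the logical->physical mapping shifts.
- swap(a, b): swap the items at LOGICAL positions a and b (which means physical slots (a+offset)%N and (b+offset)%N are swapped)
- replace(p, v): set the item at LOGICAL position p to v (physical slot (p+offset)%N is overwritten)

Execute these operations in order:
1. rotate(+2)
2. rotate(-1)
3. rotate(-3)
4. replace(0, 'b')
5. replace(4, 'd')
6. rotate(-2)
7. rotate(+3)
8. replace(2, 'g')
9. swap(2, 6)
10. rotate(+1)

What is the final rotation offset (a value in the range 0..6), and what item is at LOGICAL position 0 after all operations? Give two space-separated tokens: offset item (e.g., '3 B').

After op 1 (rotate(+2)): offset=2, physical=[A,B,C,D,E,F,G], logical=[C,D,E,F,G,A,B]
After op 2 (rotate(-1)): offset=1, physical=[A,B,C,D,E,F,G], logical=[B,C,D,E,F,G,A]
After op 3 (rotate(-3)): offset=5, physical=[A,B,C,D,E,F,G], logical=[F,G,A,B,C,D,E]
After op 4 (replace(0, 'b')): offset=5, physical=[A,B,C,D,E,b,G], logical=[b,G,A,B,C,D,E]
After op 5 (replace(4, 'd')): offset=5, physical=[A,B,d,D,E,b,G], logical=[b,G,A,B,d,D,E]
After op 6 (rotate(-2)): offset=3, physical=[A,B,d,D,E,b,G], logical=[D,E,b,G,A,B,d]
After op 7 (rotate(+3)): offset=6, physical=[A,B,d,D,E,b,G], logical=[G,A,B,d,D,E,b]
After op 8 (replace(2, 'g')): offset=6, physical=[A,g,d,D,E,b,G], logical=[G,A,g,d,D,E,b]
After op 9 (swap(2, 6)): offset=6, physical=[A,b,d,D,E,g,G], logical=[G,A,b,d,D,E,g]
After op 10 (rotate(+1)): offset=0, physical=[A,b,d,D,E,g,G], logical=[A,b,d,D,E,g,G]

Answer: 0 A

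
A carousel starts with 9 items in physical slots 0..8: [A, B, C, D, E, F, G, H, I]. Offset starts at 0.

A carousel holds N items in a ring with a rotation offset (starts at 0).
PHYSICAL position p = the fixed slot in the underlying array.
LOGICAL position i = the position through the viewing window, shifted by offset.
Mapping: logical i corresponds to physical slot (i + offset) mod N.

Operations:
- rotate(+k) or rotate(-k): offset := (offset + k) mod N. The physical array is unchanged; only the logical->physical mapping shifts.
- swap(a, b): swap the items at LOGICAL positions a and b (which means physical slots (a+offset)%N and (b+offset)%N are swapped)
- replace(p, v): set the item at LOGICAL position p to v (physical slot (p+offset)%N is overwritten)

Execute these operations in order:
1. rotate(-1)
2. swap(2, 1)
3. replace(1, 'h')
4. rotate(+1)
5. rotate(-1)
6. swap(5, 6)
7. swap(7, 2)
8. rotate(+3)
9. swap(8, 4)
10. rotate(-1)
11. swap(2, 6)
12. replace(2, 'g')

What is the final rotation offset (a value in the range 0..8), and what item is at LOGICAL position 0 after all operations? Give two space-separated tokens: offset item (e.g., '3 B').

After op 1 (rotate(-1)): offset=8, physical=[A,B,C,D,E,F,G,H,I], logical=[I,A,B,C,D,E,F,G,H]
After op 2 (swap(2, 1)): offset=8, physical=[B,A,C,D,E,F,G,H,I], logical=[I,B,A,C,D,E,F,G,H]
After op 3 (replace(1, 'h')): offset=8, physical=[h,A,C,D,E,F,G,H,I], logical=[I,h,A,C,D,E,F,G,H]
After op 4 (rotate(+1)): offset=0, physical=[h,A,C,D,E,F,G,H,I], logical=[h,A,C,D,E,F,G,H,I]
After op 5 (rotate(-1)): offset=8, physical=[h,A,C,D,E,F,G,H,I], logical=[I,h,A,C,D,E,F,G,H]
After op 6 (swap(5, 6)): offset=8, physical=[h,A,C,D,F,E,G,H,I], logical=[I,h,A,C,D,F,E,G,H]
After op 7 (swap(7, 2)): offset=8, physical=[h,G,C,D,F,E,A,H,I], logical=[I,h,G,C,D,F,E,A,H]
After op 8 (rotate(+3)): offset=2, physical=[h,G,C,D,F,E,A,H,I], logical=[C,D,F,E,A,H,I,h,G]
After op 9 (swap(8, 4)): offset=2, physical=[h,A,C,D,F,E,G,H,I], logical=[C,D,F,E,G,H,I,h,A]
After op 10 (rotate(-1)): offset=1, physical=[h,A,C,D,F,E,G,H,I], logical=[A,C,D,F,E,G,H,I,h]
After op 11 (swap(2, 6)): offset=1, physical=[h,A,C,H,F,E,G,D,I], logical=[A,C,H,F,E,G,D,I,h]
After op 12 (replace(2, 'g')): offset=1, physical=[h,A,C,g,F,E,G,D,I], logical=[A,C,g,F,E,G,D,I,h]

Answer: 1 A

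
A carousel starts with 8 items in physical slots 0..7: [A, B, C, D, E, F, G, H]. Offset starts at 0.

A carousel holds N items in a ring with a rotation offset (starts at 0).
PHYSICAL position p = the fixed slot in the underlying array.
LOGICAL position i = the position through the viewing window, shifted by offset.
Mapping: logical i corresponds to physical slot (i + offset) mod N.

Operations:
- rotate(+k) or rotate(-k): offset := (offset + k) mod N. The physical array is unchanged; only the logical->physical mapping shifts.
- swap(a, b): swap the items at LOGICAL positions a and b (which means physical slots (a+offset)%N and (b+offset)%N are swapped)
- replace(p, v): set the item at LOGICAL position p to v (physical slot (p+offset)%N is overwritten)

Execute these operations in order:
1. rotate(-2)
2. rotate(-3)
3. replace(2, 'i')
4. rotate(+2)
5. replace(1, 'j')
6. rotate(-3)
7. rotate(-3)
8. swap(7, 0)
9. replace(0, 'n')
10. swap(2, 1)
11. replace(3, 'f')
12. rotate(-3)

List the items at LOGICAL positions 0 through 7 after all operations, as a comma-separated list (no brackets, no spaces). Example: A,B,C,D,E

After op 1 (rotate(-2)): offset=6, physical=[A,B,C,D,E,F,G,H], logical=[G,H,A,B,C,D,E,F]
After op 2 (rotate(-3)): offset=3, physical=[A,B,C,D,E,F,G,H], logical=[D,E,F,G,H,A,B,C]
After op 3 (replace(2, 'i')): offset=3, physical=[A,B,C,D,E,i,G,H], logical=[D,E,i,G,H,A,B,C]
After op 4 (rotate(+2)): offset=5, physical=[A,B,C,D,E,i,G,H], logical=[i,G,H,A,B,C,D,E]
After op 5 (replace(1, 'j')): offset=5, physical=[A,B,C,D,E,i,j,H], logical=[i,j,H,A,B,C,D,E]
After op 6 (rotate(-3)): offset=2, physical=[A,B,C,D,E,i,j,H], logical=[C,D,E,i,j,H,A,B]
After op 7 (rotate(-3)): offset=7, physical=[A,B,C,D,E,i,j,H], logical=[H,A,B,C,D,E,i,j]
After op 8 (swap(7, 0)): offset=7, physical=[A,B,C,D,E,i,H,j], logical=[j,A,B,C,D,E,i,H]
After op 9 (replace(0, 'n')): offset=7, physical=[A,B,C,D,E,i,H,n], logical=[n,A,B,C,D,E,i,H]
After op 10 (swap(2, 1)): offset=7, physical=[B,A,C,D,E,i,H,n], logical=[n,B,A,C,D,E,i,H]
After op 11 (replace(3, 'f')): offset=7, physical=[B,A,f,D,E,i,H,n], logical=[n,B,A,f,D,E,i,H]
After op 12 (rotate(-3)): offset=4, physical=[B,A,f,D,E,i,H,n], logical=[E,i,H,n,B,A,f,D]

Answer: E,i,H,n,B,A,f,D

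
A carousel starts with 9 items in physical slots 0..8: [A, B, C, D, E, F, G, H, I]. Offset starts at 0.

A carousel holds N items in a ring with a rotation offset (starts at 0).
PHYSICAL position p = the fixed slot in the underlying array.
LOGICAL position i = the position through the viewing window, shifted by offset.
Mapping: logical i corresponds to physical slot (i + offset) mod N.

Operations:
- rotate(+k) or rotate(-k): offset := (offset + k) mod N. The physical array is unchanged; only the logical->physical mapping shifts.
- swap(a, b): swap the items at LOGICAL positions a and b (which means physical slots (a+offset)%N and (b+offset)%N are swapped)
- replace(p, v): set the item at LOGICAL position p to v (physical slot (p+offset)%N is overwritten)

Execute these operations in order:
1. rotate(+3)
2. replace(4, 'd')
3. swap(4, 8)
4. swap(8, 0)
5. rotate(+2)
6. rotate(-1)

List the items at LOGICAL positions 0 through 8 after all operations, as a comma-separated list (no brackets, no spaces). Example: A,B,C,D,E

After op 1 (rotate(+3)): offset=3, physical=[A,B,C,D,E,F,G,H,I], logical=[D,E,F,G,H,I,A,B,C]
After op 2 (replace(4, 'd')): offset=3, physical=[A,B,C,D,E,F,G,d,I], logical=[D,E,F,G,d,I,A,B,C]
After op 3 (swap(4, 8)): offset=3, physical=[A,B,d,D,E,F,G,C,I], logical=[D,E,F,G,C,I,A,B,d]
After op 4 (swap(8, 0)): offset=3, physical=[A,B,D,d,E,F,G,C,I], logical=[d,E,F,G,C,I,A,B,D]
After op 5 (rotate(+2)): offset=5, physical=[A,B,D,d,E,F,G,C,I], logical=[F,G,C,I,A,B,D,d,E]
After op 6 (rotate(-1)): offset=4, physical=[A,B,D,d,E,F,G,C,I], logical=[E,F,G,C,I,A,B,D,d]

Answer: E,F,G,C,I,A,B,D,d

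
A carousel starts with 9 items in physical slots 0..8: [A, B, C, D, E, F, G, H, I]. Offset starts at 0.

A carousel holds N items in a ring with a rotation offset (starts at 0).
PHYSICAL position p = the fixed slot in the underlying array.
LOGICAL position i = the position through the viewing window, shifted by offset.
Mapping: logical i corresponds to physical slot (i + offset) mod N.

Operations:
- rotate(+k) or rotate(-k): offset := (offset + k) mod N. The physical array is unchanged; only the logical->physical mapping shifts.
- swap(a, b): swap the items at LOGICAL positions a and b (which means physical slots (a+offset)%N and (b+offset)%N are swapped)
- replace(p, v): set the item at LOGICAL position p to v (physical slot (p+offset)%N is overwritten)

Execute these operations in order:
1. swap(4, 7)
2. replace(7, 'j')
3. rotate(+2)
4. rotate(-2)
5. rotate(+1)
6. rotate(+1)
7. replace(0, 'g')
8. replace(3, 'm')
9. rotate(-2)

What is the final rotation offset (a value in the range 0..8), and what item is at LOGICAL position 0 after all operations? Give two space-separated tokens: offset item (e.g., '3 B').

Answer: 0 A

Derivation:
After op 1 (swap(4, 7)): offset=0, physical=[A,B,C,D,H,F,G,E,I], logical=[A,B,C,D,H,F,G,E,I]
After op 2 (replace(7, 'j')): offset=0, physical=[A,B,C,D,H,F,G,j,I], logical=[A,B,C,D,H,F,G,j,I]
After op 3 (rotate(+2)): offset=2, physical=[A,B,C,D,H,F,G,j,I], logical=[C,D,H,F,G,j,I,A,B]
After op 4 (rotate(-2)): offset=0, physical=[A,B,C,D,H,F,G,j,I], logical=[A,B,C,D,H,F,G,j,I]
After op 5 (rotate(+1)): offset=1, physical=[A,B,C,D,H,F,G,j,I], logical=[B,C,D,H,F,G,j,I,A]
After op 6 (rotate(+1)): offset=2, physical=[A,B,C,D,H,F,G,j,I], logical=[C,D,H,F,G,j,I,A,B]
After op 7 (replace(0, 'g')): offset=2, physical=[A,B,g,D,H,F,G,j,I], logical=[g,D,H,F,G,j,I,A,B]
After op 8 (replace(3, 'm')): offset=2, physical=[A,B,g,D,H,m,G,j,I], logical=[g,D,H,m,G,j,I,A,B]
After op 9 (rotate(-2)): offset=0, physical=[A,B,g,D,H,m,G,j,I], logical=[A,B,g,D,H,m,G,j,I]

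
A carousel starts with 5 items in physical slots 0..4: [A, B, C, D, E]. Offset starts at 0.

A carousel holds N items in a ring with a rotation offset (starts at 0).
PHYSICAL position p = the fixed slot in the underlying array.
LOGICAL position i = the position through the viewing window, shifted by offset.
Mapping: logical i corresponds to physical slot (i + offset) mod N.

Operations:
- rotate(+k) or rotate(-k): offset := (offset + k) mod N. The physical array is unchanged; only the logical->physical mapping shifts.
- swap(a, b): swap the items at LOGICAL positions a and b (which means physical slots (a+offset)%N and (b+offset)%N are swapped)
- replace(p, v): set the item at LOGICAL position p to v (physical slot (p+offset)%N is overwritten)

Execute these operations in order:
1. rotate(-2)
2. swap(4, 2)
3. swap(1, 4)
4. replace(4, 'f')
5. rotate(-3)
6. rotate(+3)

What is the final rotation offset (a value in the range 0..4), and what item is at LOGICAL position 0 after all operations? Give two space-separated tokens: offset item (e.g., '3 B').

Answer: 3 D

Derivation:
After op 1 (rotate(-2)): offset=3, physical=[A,B,C,D,E], logical=[D,E,A,B,C]
After op 2 (swap(4, 2)): offset=3, physical=[C,B,A,D,E], logical=[D,E,C,B,A]
After op 3 (swap(1, 4)): offset=3, physical=[C,B,E,D,A], logical=[D,A,C,B,E]
After op 4 (replace(4, 'f')): offset=3, physical=[C,B,f,D,A], logical=[D,A,C,B,f]
After op 5 (rotate(-3)): offset=0, physical=[C,B,f,D,A], logical=[C,B,f,D,A]
After op 6 (rotate(+3)): offset=3, physical=[C,B,f,D,A], logical=[D,A,C,B,f]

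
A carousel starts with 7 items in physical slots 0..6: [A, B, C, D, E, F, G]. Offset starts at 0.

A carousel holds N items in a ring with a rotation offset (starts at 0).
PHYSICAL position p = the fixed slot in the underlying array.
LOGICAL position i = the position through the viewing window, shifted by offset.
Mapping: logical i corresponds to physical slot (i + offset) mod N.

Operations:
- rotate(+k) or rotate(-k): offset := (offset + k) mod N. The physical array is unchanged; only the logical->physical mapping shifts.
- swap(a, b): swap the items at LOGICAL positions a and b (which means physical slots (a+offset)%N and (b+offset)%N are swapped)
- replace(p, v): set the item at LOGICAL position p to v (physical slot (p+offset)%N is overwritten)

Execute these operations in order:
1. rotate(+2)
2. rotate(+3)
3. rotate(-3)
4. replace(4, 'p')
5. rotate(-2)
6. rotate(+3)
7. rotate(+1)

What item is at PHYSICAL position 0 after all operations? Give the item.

Answer: A

Derivation:
After op 1 (rotate(+2)): offset=2, physical=[A,B,C,D,E,F,G], logical=[C,D,E,F,G,A,B]
After op 2 (rotate(+3)): offset=5, physical=[A,B,C,D,E,F,G], logical=[F,G,A,B,C,D,E]
After op 3 (rotate(-3)): offset=2, physical=[A,B,C,D,E,F,G], logical=[C,D,E,F,G,A,B]
After op 4 (replace(4, 'p')): offset=2, physical=[A,B,C,D,E,F,p], logical=[C,D,E,F,p,A,B]
After op 5 (rotate(-2)): offset=0, physical=[A,B,C,D,E,F,p], logical=[A,B,C,D,E,F,p]
After op 6 (rotate(+3)): offset=3, physical=[A,B,C,D,E,F,p], logical=[D,E,F,p,A,B,C]
After op 7 (rotate(+1)): offset=4, physical=[A,B,C,D,E,F,p], logical=[E,F,p,A,B,C,D]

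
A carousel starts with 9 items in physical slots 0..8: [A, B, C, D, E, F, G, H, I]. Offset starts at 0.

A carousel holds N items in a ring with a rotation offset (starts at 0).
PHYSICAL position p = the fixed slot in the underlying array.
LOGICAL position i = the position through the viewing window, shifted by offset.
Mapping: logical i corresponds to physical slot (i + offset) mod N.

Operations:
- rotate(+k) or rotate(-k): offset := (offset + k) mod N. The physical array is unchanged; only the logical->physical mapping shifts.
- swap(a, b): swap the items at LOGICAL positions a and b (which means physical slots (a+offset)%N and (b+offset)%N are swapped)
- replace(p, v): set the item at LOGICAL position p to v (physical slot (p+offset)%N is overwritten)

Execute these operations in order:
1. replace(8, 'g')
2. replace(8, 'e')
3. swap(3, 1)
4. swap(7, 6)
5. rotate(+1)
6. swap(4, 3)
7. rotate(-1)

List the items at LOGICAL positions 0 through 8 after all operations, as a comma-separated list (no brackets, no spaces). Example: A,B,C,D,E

After op 1 (replace(8, 'g')): offset=0, physical=[A,B,C,D,E,F,G,H,g], logical=[A,B,C,D,E,F,G,H,g]
After op 2 (replace(8, 'e')): offset=0, physical=[A,B,C,D,E,F,G,H,e], logical=[A,B,C,D,E,F,G,H,e]
After op 3 (swap(3, 1)): offset=0, physical=[A,D,C,B,E,F,G,H,e], logical=[A,D,C,B,E,F,G,H,e]
After op 4 (swap(7, 6)): offset=0, physical=[A,D,C,B,E,F,H,G,e], logical=[A,D,C,B,E,F,H,G,e]
After op 5 (rotate(+1)): offset=1, physical=[A,D,C,B,E,F,H,G,e], logical=[D,C,B,E,F,H,G,e,A]
After op 6 (swap(4, 3)): offset=1, physical=[A,D,C,B,F,E,H,G,e], logical=[D,C,B,F,E,H,G,e,A]
After op 7 (rotate(-1)): offset=0, physical=[A,D,C,B,F,E,H,G,e], logical=[A,D,C,B,F,E,H,G,e]

Answer: A,D,C,B,F,E,H,G,e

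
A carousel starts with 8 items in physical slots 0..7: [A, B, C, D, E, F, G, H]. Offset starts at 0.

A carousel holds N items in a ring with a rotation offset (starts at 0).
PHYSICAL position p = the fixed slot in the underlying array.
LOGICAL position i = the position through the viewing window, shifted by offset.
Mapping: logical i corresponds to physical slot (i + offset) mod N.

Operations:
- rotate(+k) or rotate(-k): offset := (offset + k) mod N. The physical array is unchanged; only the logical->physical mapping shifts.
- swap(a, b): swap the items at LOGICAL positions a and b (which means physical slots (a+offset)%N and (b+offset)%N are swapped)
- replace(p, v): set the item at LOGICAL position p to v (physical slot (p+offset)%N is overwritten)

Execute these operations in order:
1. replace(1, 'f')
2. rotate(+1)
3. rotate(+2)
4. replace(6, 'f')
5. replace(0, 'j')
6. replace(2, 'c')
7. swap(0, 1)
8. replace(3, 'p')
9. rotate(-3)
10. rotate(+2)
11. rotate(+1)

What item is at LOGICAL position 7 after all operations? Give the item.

Answer: C

Derivation:
After op 1 (replace(1, 'f')): offset=0, physical=[A,f,C,D,E,F,G,H], logical=[A,f,C,D,E,F,G,H]
After op 2 (rotate(+1)): offset=1, physical=[A,f,C,D,E,F,G,H], logical=[f,C,D,E,F,G,H,A]
After op 3 (rotate(+2)): offset=3, physical=[A,f,C,D,E,F,G,H], logical=[D,E,F,G,H,A,f,C]
After op 4 (replace(6, 'f')): offset=3, physical=[A,f,C,D,E,F,G,H], logical=[D,E,F,G,H,A,f,C]
After op 5 (replace(0, 'j')): offset=3, physical=[A,f,C,j,E,F,G,H], logical=[j,E,F,G,H,A,f,C]
After op 6 (replace(2, 'c')): offset=3, physical=[A,f,C,j,E,c,G,H], logical=[j,E,c,G,H,A,f,C]
After op 7 (swap(0, 1)): offset=3, physical=[A,f,C,E,j,c,G,H], logical=[E,j,c,G,H,A,f,C]
After op 8 (replace(3, 'p')): offset=3, physical=[A,f,C,E,j,c,p,H], logical=[E,j,c,p,H,A,f,C]
After op 9 (rotate(-3)): offset=0, physical=[A,f,C,E,j,c,p,H], logical=[A,f,C,E,j,c,p,H]
After op 10 (rotate(+2)): offset=2, physical=[A,f,C,E,j,c,p,H], logical=[C,E,j,c,p,H,A,f]
After op 11 (rotate(+1)): offset=3, physical=[A,f,C,E,j,c,p,H], logical=[E,j,c,p,H,A,f,C]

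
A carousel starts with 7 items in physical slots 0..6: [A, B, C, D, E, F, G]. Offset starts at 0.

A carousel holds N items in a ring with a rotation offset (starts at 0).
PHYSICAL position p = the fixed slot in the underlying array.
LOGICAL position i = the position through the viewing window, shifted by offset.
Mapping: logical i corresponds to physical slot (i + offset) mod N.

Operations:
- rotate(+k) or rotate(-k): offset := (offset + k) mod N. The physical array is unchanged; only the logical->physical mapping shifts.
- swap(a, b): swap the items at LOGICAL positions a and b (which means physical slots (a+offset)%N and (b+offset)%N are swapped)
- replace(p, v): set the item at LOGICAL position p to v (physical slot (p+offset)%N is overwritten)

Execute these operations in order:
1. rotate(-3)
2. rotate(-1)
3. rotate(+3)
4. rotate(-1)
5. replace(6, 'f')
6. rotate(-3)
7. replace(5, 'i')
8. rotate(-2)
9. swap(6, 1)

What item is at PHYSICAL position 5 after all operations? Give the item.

Answer: F

Derivation:
After op 1 (rotate(-3)): offset=4, physical=[A,B,C,D,E,F,G], logical=[E,F,G,A,B,C,D]
After op 2 (rotate(-1)): offset=3, physical=[A,B,C,D,E,F,G], logical=[D,E,F,G,A,B,C]
After op 3 (rotate(+3)): offset=6, physical=[A,B,C,D,E,F,G], logical=[G,A,B,C,D,E,F]
After op 4 (rotate(-1)): offset=5, physical=[A,B,C,D,E,F,G], logical=[F,G,A,B,C,D,E]
After op 5 (replace(6, 'f')): offset=5, physical=[A,B,C,D,f,F,G], logical=[F,G,A,B,C,D,f]
After op 6 (rotate(-3)): offset=2, physical=[A,B,C,D,f,F,G], logical=[C,D,f,F,G,A,B]
After op 7 (replace(5, 'i')): offset=2, physical=[i,B,C,D,f,F,G], logical=[C,D,f,F,G,i,B]
After op 8 (rotate(-2)): offset=0, physical=[i,B,C,D,f,F,G], logical=[i,B,C,D,f,F,G]
After op 9 (swap(6, 1)): offset=0, physical=[i,G,C,D,f,F,B], logical=[i,G,C,D,f,F,B]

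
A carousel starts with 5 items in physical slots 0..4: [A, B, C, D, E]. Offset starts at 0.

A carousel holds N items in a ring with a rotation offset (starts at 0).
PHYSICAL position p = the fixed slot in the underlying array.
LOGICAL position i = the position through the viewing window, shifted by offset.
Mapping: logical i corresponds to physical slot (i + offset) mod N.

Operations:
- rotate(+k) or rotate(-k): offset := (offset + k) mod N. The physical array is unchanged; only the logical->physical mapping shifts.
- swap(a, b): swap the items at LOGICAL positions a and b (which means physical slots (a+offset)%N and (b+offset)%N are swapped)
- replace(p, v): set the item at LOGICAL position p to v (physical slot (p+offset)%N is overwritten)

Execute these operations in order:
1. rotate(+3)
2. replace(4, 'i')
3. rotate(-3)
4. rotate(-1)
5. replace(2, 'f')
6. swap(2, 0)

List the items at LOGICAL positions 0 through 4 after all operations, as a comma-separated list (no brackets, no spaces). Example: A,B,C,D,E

After op 1 (rotate(+3)): offset=3, physical=[A,B,C,D,E], logical=[D,E,A,B,C]
After op 2 (replace(4, 'i')): offset=3, physical=[A,B,i,D,E], logical=[D,E,A,B,i]
After op 3 (rotate(-3)): offset=0, physical=[A,B,i,D,E], logical=[A,B,i,D,E]
After op 4 (rotate(-1)): offset=4, physical=[A,B,i,D,E], logical=[E,A,B,i,D]
After op 5 (replace(2, 'f')): offset=4, physical=[A,f,i,D,E], logical=[E,A,f,i,D]
After op 6 (swap(2, 0)): offset=4, physical=[A,E,i,D,f], logical=[f,A,E,i,D]

Answer: f,A,E,i,D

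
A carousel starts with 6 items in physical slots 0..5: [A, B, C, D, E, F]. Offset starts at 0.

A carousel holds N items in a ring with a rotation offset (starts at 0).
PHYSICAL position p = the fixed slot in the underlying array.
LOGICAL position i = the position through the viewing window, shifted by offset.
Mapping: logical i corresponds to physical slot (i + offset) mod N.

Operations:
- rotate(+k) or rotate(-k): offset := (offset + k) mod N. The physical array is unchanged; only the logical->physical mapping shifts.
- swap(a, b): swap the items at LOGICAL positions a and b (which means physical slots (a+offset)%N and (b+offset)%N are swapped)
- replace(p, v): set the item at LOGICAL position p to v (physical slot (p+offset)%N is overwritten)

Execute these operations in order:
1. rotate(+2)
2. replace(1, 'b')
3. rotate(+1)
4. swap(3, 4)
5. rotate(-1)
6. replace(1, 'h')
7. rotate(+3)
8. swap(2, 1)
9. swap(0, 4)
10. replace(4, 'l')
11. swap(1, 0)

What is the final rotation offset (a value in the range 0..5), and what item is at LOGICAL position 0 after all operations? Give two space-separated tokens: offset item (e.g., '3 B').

Answer: 5 A

Derivation:
After op 1 (rotate(+2)): offset=2, physical=[A,B,C,D,E,F], logical=[C,D,E,F,A,B]
After op 2 (replace(1, 'b')): offset=2, physical=[A,B,C,b,E,F], logical=[C,b,E,F,A,B]
After op 3 (rotate(+1)): offset=3, physical=[A,B,C,b,E,F], logical=[b,E,F,A,B,C]
After op 4 (swap(3, 4)): offset=3, physical=[B,A,C,b,E,F], logical=[b,E,F,B,A,C]
After op 5 (rotate(-1)): offset=2, physical=[B,A,C,b,E,F], logical=[C,b,E,F,B,A]
After op 6 (replace(1, 'h')): offset=2, physical=[B,A,C,h,E,F], logical=[C,h,E,F,B,A]
After op 7 (rotate(+3)): offset=5, physical=[B,A,C,h,E,F], logical=[F,B,A,C,h,E]
After op 8 (swap(2, 1)): offset=5, physical=[A,B,C,h,E,F], logical=[F,A,B,C,h,E]
After op 9 (swap(0, 4)): offset=5, physical=[A,B,C,F,E,h], logical=[h,A,B,C,F,E]
After op 10 (replace(4, 'l')): offset=5, physical=[A,B,C,l,E,h], logical=[h,A,B,C,l,E]
After op 11 (swap(1, 0)): offset=5, physical=[h,B,C,l,E,A], logical=[A,h,B,C,l,E]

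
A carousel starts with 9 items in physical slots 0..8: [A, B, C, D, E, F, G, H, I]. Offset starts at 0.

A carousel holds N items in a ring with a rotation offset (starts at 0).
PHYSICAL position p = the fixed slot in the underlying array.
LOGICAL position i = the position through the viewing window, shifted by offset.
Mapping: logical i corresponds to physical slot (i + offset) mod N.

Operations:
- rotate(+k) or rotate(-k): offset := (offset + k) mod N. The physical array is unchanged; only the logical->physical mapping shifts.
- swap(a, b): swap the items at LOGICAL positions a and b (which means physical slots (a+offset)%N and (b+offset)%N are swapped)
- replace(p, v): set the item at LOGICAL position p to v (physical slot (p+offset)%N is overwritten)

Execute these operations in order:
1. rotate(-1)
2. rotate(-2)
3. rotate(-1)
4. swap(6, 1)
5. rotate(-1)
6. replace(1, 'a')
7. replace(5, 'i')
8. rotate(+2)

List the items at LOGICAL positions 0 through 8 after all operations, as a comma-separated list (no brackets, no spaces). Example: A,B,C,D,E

After op 1 (rotate(-1)): offset=8, physical=[A,B,C,D,E,F,G,H,I], logical=[I,A,B,C,D,E,F,G,H]
After op 2 (rotate(-2)): offset=6, physical=[A,B,C,D,E,F,G,H,I], logical=[G,H,I,A,B,C,D,E,F]
After op 3 (rotate(-1)): offset=5, physical=[A,B,C,D,E,F,G,H,I], logical=[F,G,H,I,A,B,C,D,E]
After op 4 (swap(6, 1)): offset=5, physical=[A,B,G,D,E,F,C,H,I], logical=[F,C,H,I,A,B,G,D,E]
After op 5 (rotate(-1)): offset=4, physical=[A,B,G,D,E,F,C,H,I], logical=[E,F,C,H,I,A,B,G,D]
After op 6 (replace(1, 'a')): offset=4, physical=[A,B,G,D,E,a,C,H,I], logical=[E,a,C,H,I,A,B,G,D]
After op 7 (replace(5, 'i')): offset=4, physical=[i,B,G,D,E,a,C,H,I], logical=[E,a,C,H,I,i,B,G,D]
After op 8 (rotate(+2)): offset=6, physical=[i,B,G,D,E,a,C,H,I], logical=[C,H,I,i,B,G,D,E,a]

Answer: C,H,I,i,B,G,D,E,a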